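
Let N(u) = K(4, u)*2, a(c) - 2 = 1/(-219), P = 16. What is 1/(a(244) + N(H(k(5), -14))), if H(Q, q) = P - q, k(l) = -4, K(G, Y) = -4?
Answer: -219/1315 ≈ -0.16654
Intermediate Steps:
H(Q, q) = 16 - q
a(c) = 437/219 (a(c) = 2 + 1/(-219) = 2 - 1/219 = 437/219)
N(u) = -8 (N(u) = -4*2 = -8)
1/(a(244) + N(H(k(5), -14))) = 1/(437/219 - 8) = 1/(-1315/219) = -219/1315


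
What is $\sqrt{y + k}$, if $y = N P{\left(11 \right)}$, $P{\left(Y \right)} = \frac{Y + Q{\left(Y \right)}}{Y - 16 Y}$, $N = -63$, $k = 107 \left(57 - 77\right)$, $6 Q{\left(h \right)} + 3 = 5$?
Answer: $\frac{i \sqrt{6460410}}{55} \approx 46.213 i$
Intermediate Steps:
$Q{\left(h \right)} = \frac{1}{3}$ ($Q{\left(h \right)} = - \frac{1}{2} + \frac{1}{6} \cdot 5 = - \frac{1}{2} + \frac{5}{6} = \frac{1}{3}$)
$k = -2140$ ($k = 107 \left(-20\right) = -2140$)
$P{\left(Y \right)} = - \frac{\frac{1}{3} + Y}{15 Y}$ ($P{\left(Y \right)} = \frac{Y + \frac{1}{3}}{Y - 16 Y} = \frac{\frac{1}{3} + Y}{\left(-15\right) Y} = \left(\frac{1}{3} + Y\right) \left(- \frac{1}{15 Y}\right) = - \frac{\frac{1}{3} + Y}{15 Y}$)
$y = \frac{238}{55}$ ($y = - 63 \frac{-1 - 33}{45 \cdot 11} = - 63 \cdot \frac{1}{45} \cdot \frac{1}{11} \left(-1 - 33\right) = - 63 \cdot \frac{1}{45} \cdot \frac{1}{11} \left(-34\right) = \left(-63\right) \left(- \frac{34}{495}\right) = \frac{238}{55} \approx 4.3273$)
$\sqrt{y + k} = \sqrt{\frac{238}{55} - 2140} = \sqrt{- \frac{117462}{55}} = \frac{i \sqrt{6460410}}{55}$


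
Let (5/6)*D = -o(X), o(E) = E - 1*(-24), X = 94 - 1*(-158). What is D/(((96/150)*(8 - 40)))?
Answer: 1035/64 ≈ 16.172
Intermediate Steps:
X = 252 (X = 94 + 158 = 252)
o(E) = 24 + E (o(E) = E + 24 = 24 + E)
D = -1656/5 (D = 6*(-(24 + 252))/5 = 6*(-1*276)/5 = (6/5)*(-276) = -1656/5 ≈ -331.20)
D/(((96/150)*(8 - 40))) = -1656*25/(16*(8 - 40))/5 = -1656/(5*((96*(1/150))*(-32))) = -1656/(5*((16/25)*(-32))) = -1656/(5*(-512/25)) = -1656/5*(-25/512) = 1035/64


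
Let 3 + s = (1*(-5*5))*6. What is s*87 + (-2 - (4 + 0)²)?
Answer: -13329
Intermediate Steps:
s = -153 (s = -3 + (1*(-5*5))*6 = -3 + (1*(-25))*6 = -3 - 25*6 = -3 - 150 = -153)
s*87 + (-2 - (4 + 0)²) = -153*87 + (-2 - (4 + 0)²) = -13311 + (-2 - 1*4²) = -13311 + (-2 - 1*16) = -13311 + (-2 - 16) = -13311 - 18 = -13329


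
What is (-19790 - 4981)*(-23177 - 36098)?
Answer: 1468301025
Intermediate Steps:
(-19790 - 4981)*(-23177 - 36098) = -24771*(-59275) = 1468301025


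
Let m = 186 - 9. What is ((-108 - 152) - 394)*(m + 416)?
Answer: -387822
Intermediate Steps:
m = 177
((-108 - 152) - 394)*(m + 416) = ((-108 - 152) - 394)*(177 + 416) = (-260 - 394)*593 = -654*593 = -387822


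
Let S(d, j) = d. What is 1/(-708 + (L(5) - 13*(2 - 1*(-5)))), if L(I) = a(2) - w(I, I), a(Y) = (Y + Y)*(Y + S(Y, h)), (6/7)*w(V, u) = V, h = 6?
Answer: -6/4733 ≈ -0.0012677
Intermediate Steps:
w(V, u) = 7*V/6
a(Y) = 4*Y² (a(Y) = (Y + Y)*(Y + Y) = (2*Y)*(2*Y) = 4*Y²)
L(I) = 16 - 7*I/6 (L(I) = 4*2² - 7*I/6 = 4*4 - 7*I/6 = 16 - 7*I/6)
1/(-708 + (L(5) - 13*(2 - 1*(-5)))) = 1/(-708 + ((16 - 7/6*5) - 13*(2 - 1*(-5)))) = 1/(-708 + ((16 - 35/6) - 13*(2 + 5))) = 1/(-708 + (61/6 - 13*7)) = 1/(-708 + (61/6 - 91)) = 1/(-708 - 485/6) = 1/(-4733/6) = -6/4733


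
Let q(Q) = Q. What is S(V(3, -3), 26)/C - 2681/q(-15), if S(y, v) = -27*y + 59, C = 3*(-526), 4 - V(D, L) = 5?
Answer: 704888/3945 ≈ 178.68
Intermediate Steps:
V(D, L) = -1 (V(D, L) = 4 - 1*5 = 4 - 5 = -1)
C = -1578
S(y, v) = 59 - 27*y
S(V(3, -3), 26)/C - 2681/q(-15) = (59 - 27*(-1))/(-1578) - 2681/(-15) = (59 + 27)*(-1/1578) - 2681*(-1/15) = 86*(-1/1578) + 2681/15 = -43/789 + 2681/15 = 704888/3945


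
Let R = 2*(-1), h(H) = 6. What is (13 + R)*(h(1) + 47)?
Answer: 583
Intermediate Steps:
R = -2
(13 + R)*(h(1) + 47) = (13 - 2)*(6 + 47) = 11*53 = 583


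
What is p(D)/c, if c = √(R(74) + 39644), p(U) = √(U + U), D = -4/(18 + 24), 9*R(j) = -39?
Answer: 2*I*√832433/832433 ≈ 0.0021921*I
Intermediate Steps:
R(j) = -13/3 (R(j) = (⅑)*(-39) = -13/3)
D = -2/21 (D = -4/42 = (1/42)*(-4) = -2/21 ≈ -0.095238)
p(U) = √2*√U (p(U) = √(2*U) = √2*√U)
c = √356757/3 (c = √(-13/3 + 39644) = √(118919/3) = √356757/3 ≈ 199.10)
p(D)/c = (√2*√(-2/21))/((√356757/3)) = (√2*(I*√42/21))*(√356757/118919) = (2*I*√21/21)*(√356757/118919) = 2*I*√832433/832433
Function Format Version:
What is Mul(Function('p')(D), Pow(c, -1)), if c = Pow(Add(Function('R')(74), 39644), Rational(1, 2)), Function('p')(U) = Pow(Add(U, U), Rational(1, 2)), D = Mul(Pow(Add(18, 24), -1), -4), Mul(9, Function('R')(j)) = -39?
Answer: Mul(Rational(2, 832433), I, Pow(832433, Rational(1, 2))) ≈ Mul(0.0021921, I)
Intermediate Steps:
Function('R')(j) = Rational(-13, 3) (Function('R')(j) = Mul(Rational(1, 9), -39) = Rational(-13, 3))
D = Rational(-2, 21) (D = Mul(Pow(42, -1), -4) = Mul(Rational(1, 42), -4) = Rational(-2, 21) ≈ -0.095238)
Function('p')(U) = Mul(Pow(2, Rational(1, 2)), Pow(U, Rational(1, 2))) (Function('p')(U) = Pow(Mul(2, U), Rational(1, 2)) = Mul(Pow(2, Rational(1, 2)), Pow(U, Rational(1, 2))))
c = Mul(Rational(1, 3), Pow(356757, Rational(1, 2))) (c = Pow(Add(Rational(-13, 3), 39644), Rational(1, 2)) = Pow(Rational(118919, 3), Rational(1, 2)) = Mul(Rational(1, 3), Pow(356757, Rational(1, 2))) ≈ 199.10)
Mul(Function('p')(D), Pow(c, -1)) = Mul(Mul(Pow(2, Rational(1, 2)), Pow(Rational(-2, 21), Rational(1, 2))), Pow(Mul(Rational(1, 3), Pow(356757, Rational(1, 2))), -1)) = Mul(Mul(Pow(2, Rational(1, 2)), Mul(Rational(1, 21), I, Pow(42, Rational(1, 2)))), Mul(Rational(1, 118919), Pow(356757, Rational(1, 2)))) = Mul(Mul(Rational(2, 21), I, Pow(21, Rational(1, 2))), Mul(Rational(1, 118919), Pow(356757, Rational(1, 2)))) = Mul(Rational(2, 832433), I, Pow(832433, Rational(1, 2)))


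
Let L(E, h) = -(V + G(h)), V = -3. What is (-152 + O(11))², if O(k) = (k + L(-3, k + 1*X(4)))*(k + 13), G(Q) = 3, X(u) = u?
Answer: 12544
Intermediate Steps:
L(E, h) = 0 (L(E, h) = -(-3 + 3) = -1*0 = 0)
O(k) = k*(13 + k) (O(k) = (k + 0)*(k + 13) = k*(13 + k))
(-152 + O(11))² = (-152 + 11*(13 + 11))² = (-152 + 11*24)² = (-152 + 264)² = 112² = 12544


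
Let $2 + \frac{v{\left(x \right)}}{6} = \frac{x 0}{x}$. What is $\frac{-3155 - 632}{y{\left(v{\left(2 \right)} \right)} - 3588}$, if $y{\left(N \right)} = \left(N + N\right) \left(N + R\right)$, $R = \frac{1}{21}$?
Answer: $\frac{26509}{23108} \approx 1.1472$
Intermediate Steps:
$R = \frac{1}{21} \approx 0.047619$
$v{\left(x \right)} = -12$ ($v{\left(x \right)} = -12 + 6 \frac{x 0}{x} = -12 + 6 \frac{0}{x} = -12 + 6 \cdot 0 = -12 + 0 = -12$)
$y{\left(N \right)} = 2 N \left(\frac{1}{21} + N\right)$ ($y{\left(N \right)} = \left(N + N\right) \left(N + \frac{1}{21}\right) = 2 N \left(\frac{1}{21} + N\right)$)
$\frac{-3155 - 632}{y{\left(v{\left(2 \right)} \right)} - 3588} = \frac{-3155 - 632}{\frac{2}{21} \left(-12\right) \left(1 + 21 \left(-12\right)\right) - 3588} = - \frac{3787}{\frac{2}{21} \left(-12\right) \left(1 - 252\right) - 3588} = - \frac{3787}{\frac{2}{21} \left(-12\right) \left(-251\right) - 3588} = - \frac{3787}{\frac{2008}{7} - 3588} = - \frac{3787}{- \frac{23108}{7}} = \left(-3787\right) \left(- \frac{7}{23108}\right) = \frac{26509}{23108}$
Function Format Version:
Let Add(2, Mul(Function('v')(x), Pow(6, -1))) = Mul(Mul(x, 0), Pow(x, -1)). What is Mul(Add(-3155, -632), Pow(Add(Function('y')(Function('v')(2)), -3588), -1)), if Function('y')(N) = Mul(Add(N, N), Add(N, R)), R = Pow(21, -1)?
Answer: Rational(26509, 23108) ≈ 1.1472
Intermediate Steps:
R = Rational(1, 21) ≈ 0.047619
Function('v')(x) = -12 (Function('v')(x) = Add(-12, Mul(6, Mul(Mul(x, 0), Pow(x, -1)))) = Add(-12, Mul(6, Mul(0, Pow(x, -1)))) = Add(-12, Mul(6, 0)) = Add(-12, 0) = -12)
Function('y')(N) = Mul(2, N, Add(Rational(1, 21), N)) (Function('y')(N) = Mul(Add(N, N), Add(N, Rational(1, 21))) = Mul(Mul(2, N), Add(Rational(1, 21), N)) = Mul(2, N, Add(Rational(1, 21), N)))
Mul(Add(-3155, -632), Pow(Add(Function('y')(Function('v')(2)), -3588), -1)) = Mul(Add(-3155, -632), Pow(Add(Mul(Rational(2, 21), -12, Add(1, Mul(21, -12))), -3588), -1)) = Mul(-3787, Pow(Add(Mul(Rational(2, 21), -12, Add(1, -252)), -3588), -1)) = Mul(-3787, Pow(Add(Mul(Rational(2, 21), -12, -251), -3588), -1)) = Mul(-3787, Pow(Add(Rational(2008, 7), -3588), -1)) = Mul(-3787, Pow(Rational(-23108, 7), -1)) = Mul(-3787, Rational(-7, 23108)) = Rational(26509, 23108)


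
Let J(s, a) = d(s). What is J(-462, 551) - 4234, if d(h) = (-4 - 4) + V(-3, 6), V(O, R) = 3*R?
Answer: -4224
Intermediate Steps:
d(h) = 10 (d(h) = (-4 - 4) + 3*6 = -8 + 18 = 10)
J(s, a) = 10
J(-462, 551) - 4234 = 10 - 4234 = -4224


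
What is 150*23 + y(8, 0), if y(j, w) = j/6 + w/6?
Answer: 10354/3 ≈ 3451.3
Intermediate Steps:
y(j, w) = j/6 + w/6 (y(j, w) = j*(⅙) + w*(⅙) = j/6 + w/6)
150*23 + y(8, 0) = 150*23 + ((⅙)*8 + (⅙)*0) = 3450 + (4/3 + 0) = 3450 + 4/3 = 10354/3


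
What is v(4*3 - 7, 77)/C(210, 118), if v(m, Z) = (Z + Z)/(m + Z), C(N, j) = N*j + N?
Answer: 11/146370 ≈ 7.5152e-5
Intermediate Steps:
C(N, j) = N + N*j
v(m, Z) = 2*Z/(Z + m) (v(m, Z) = (2*Z)/(Z + m) = 2*Z/(Z + m))
v(4*3 - 7, 77)/C(210, 118) = (2*77/(77 + (4*3 - 7)))/((210*(1 + 118))) = (2*77/(77 + (12 - 7)))/((210*119)) = (2*77/(77 + 5))/24990 = (2*77/82)*(1/24990) = (2*77*(1/82))*(1/24990) = (77/41)*(1/24990) = 11/146370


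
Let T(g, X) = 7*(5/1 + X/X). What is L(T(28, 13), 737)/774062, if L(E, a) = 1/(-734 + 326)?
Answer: -1/315817296 ≈ -3.1664e-9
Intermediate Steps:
T(g, X) = 42 (T(g, X) = 7*(5*1 + 1) = 7*(5 + 1) = 7*6 = 42)
L(E, a) = -1/408 (L(E, a) = 1/(-408) = -1/408)
L(T(28, 13), 737)/774062 = -1/408/774062 = -1/408*1/774062 = -1/315817296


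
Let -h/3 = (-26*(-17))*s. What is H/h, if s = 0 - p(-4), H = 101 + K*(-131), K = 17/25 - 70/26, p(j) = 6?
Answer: 118499/2585700 ≈ 0.045829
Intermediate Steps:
K = -654/325 (K = 17*(1/25) - 70*1/26 = 17/25 - 35/13 = -654/325 ≈ -2.0123)
H = 118499/325 (H = 101 - 654/325*(-131) = 101 + 85674/325 = 118499/325 ≈ 364.61)
s = -6 (s = 0 - 1*6 = 0 - 6 = -6)
h = 7956 (h = -3*(-26*(-17))*(-6) = -1326*(-6) = -3*(-2652) = 7956)
H/h = (118499/325)/7956 = (118499/325)*(1/7956) = 118499/2585700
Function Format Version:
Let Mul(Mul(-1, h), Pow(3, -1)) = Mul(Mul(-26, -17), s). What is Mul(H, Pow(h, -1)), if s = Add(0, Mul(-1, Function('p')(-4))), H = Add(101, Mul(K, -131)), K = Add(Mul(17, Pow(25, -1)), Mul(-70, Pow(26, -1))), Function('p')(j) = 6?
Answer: Rational(118499, 2585700) ≈ 0.045829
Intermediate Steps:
K = Rational(-654, 325) (K = Add(Mul(17, Rational(1, 25)), Mul(-70, Rational(1, 26))) = Add(Rational(17, 25), Rational(-35, 13)) = Rational(-654, 325) ≈ -2.0123)
H = Rational(118499, 325) (H = Add(101, Mul(Rational(-654, 325), -131)) = Add(101, Rational(85674, 325)) = Rational(118499, 325) ≈ 364.61)
s = -6 (s = Add(0, Mul(-1, 6)) = Add(0, -6) = -6)
h = 7956 (h = Mul(-3, Mul(Mul(-26, -17), -6)) = Mul(-3, Mul(442, -6)) = Mul(-3, -2652) = 7956)
Mul(H, Pow(h, -1)) = Mul(Rational(118499, 325), Pow(7956, -1)) = Mul(Rational(118499, 325), Rational(1, 7956)) = Rational(118499, 2585700)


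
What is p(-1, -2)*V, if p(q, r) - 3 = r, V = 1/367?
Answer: 1/367 ≈ 0.0027248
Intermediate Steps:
V = 1/367 ≈ 0.0027248
p(q, r) = 3 + r
p(-1, -2)*V = (3 - 2)*(1/367) = 1*(1/367) = 1/367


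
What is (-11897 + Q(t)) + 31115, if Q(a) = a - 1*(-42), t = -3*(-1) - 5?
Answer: 19258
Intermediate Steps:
t = -2 (t = 3 - 5 = -2)
Q(a) = 42 + a (Q(a) = a + 42 = 42 + a)
(-11897 + Q(t)) + 31115 = (-11897 + (42 - 2)) + 31115 = (-11897 + 40) + 31115 = -11857 + 31115 = 19258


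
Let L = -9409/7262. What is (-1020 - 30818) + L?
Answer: -231216965/7262 ≈ -31839.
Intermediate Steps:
L = -9409/7262 (L = -9409*1/7262 = -9409/7262 ≈ -1.2956)
(-1020 - 30818) + L = (-1020 - 30818) - 9409/7262 = -31838 - 9409/7262 = -231216965/7262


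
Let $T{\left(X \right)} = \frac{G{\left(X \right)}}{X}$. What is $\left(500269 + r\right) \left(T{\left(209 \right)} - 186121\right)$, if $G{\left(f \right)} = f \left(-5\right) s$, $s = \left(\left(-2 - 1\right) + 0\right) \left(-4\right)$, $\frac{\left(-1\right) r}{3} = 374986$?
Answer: $116305222709$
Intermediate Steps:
$r = -1124958$ ($r = \left(-3\right) 374986 = -1124958$)
$s = 12$ ($s = \left(-3 + 0\right) \left(-4\right) = \left(-3\right) \left(-4\right) = 12$)
$G{\left(f \right)} = - 60 f$ ($G{\left(f \right)} = f \left(-5\right) 12 = - 5 f 12 = - 60 f$)
$T{\left(X \right)} = -60$ ($T{\left(X \right)} = \frac{\left(-60\right) X}{X} = -60$)
$\left(500269 + r\right) \left(T{\left(209 \right)} - 186121\right) = \left(500269 - 1124958\right) \left(-60 - 186121\right) = \left(-624689\right) \left(-186181\right) = 116305222709$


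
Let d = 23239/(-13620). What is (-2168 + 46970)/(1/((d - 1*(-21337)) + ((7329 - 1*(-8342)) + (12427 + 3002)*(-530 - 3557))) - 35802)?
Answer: -6409301940535713/5121776440229483 ≈ -1.2514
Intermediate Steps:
d = -23239/13620 (d = 23239*(-1/13620) = -23239/13620 ≈ -1.7062)
(-2168 + 46970)/(1/((d - 1*(-21337)) + ((7329 - 1*(-8342)) + (12427 + 3002)*(-530 - 3557))) - 35802) = (-2168 + 46970)/(1/((-23239/13620 - 1*(-21337)) + ((7329 - 1*(-8342)) + (12427 + 3002)*(-530 - 3557))) - 35802) = 44802/(1/((-23239/13620 + 21337) + ((7329 + 8342) + 15429*(-4087))) - 35802) = 44802/(1/(290586701/13620 + (15671 - 63058323)) - 35802) = 44802/(1/(290586701/13620 - 63042652) - 35802) = 44802/(1/(-858350333539/13620) - 35802) = 44802/(-13620/858350333539 - 35802) = 44802/(-30730658641376898/858350333539) = 44802*(-858350333539/30730658641376898) = -6409301940535713/5121776440229483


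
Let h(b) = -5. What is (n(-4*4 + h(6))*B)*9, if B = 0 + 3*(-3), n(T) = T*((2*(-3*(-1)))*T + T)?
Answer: -250047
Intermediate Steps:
n(T) = 7*T**2 (n(T) = T*((2*3)*T + T) = T*(6*T + T) = T*(7*T) = 7*T**2)
B = -9 (B = 0 - 9 = -9)
(n(-4*4 + h(6))*B)*9 = ((7*(-4*4 - 5)**2)*(-9))*9 = ((7*(-16 - 5)**2)*(-9))*9 = ((7*(-21)**2)*(-9))*9 = ((7*441)*(-9))*9 = (3087*(-9))*9 = -27783*9 = -250047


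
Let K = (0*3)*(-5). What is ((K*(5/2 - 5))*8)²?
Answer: 0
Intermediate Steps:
K = 0 (K = 0*(-5) = 0)
((K*(5/2 - 5))*8)² = ((0*(5/2 - 5))*8)² = ((0*(-5/2))*8)² = (0*8)² = 0² = 0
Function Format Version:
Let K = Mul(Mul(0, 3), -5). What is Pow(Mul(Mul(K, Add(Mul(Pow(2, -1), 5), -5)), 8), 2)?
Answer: 0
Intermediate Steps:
K = 0 (K = Mul(0, -5) = 0)
Pow(Mul(Mul(K, Add(Mul(Pow(2, -1), 5), -5)), 8), 2) = Pow(Mul(Mul(0, Add(Mul(Pow(2, -1), 5), -5)), 8), 2) = Pow(Mul(Mul(0, Add(Mul(Rational(1, 2), 5), -5)), 8), 2) = Pow(Mul(Mul(0, Add(Rational(5, 2), -5)), 8), 2) = Pow(Mul(Mul(0, Rational(-5, 2)), 8), 2) = Pow(Mul(0, 8), 2) = Pow(0, 2) = 0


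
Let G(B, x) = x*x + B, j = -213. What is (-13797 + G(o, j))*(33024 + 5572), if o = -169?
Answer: 1212030188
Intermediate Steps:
G(B, x) = B + x² (G(B, x) = x² + B = B + x²)
(-13797 + G(o, j))*(33024 + 5572) = (-13797 + (-169 + (-213)²))*(33024 + 5572) = (-13797 + (-169 + 45369))*38596 = (-13797 + 45200)*38596 = 31403*38596 = 1212030188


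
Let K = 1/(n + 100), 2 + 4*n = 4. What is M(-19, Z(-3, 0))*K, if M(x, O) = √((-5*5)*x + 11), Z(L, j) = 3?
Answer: 6*√6/67 ≈ 0.21936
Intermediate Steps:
n = ½ (n = -½ + (¼)*4 = -½ + 1 = ½ ≈ 0.50000)
M(x, O) = √(11 - 25*x) (M(x, O) = √(-25*x + 11) = √(11 - 25*x))
K = 2/201 (K = 1/(½ + 100) = 1/(201/2) = 2/201 ≈ 0.0099503)
M(-19, Z(-3, 0))*K = √(11 - 25*(-19))*(2/201) = √(11 + 475)*(2/201) = √486*(2/201) = (9*√6)*(2/201) = 6*√6/67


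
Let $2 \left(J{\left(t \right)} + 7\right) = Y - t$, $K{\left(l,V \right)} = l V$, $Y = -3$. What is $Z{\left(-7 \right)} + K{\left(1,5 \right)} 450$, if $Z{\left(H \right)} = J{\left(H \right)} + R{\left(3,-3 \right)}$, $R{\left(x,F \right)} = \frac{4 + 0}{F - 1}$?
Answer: $2244$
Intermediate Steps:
$R{\left(x,F \right)} = \frac{4}{-1 + F}$
$K{\left(l,V \right)} = V l$
$J{\left(t \right)} = - \frac{17}{2} - \frac{t}{2}$ ($J{\left(t \right)} = -7 + \frac{-3 - t}{2} = -7 - \left(\frac{3}{2} + \frac{t}{2}\right) = - \frac{17}{2} - \frac{t}{2}$)
$Z{\left(H \right)} = - \frac{19}{2} - \frac{H}{2}$ ($Z{\left(H \right)} = \left(- \frac{17}{2} - \frac{H}{2}\right) + \frac{4}{-1 - 3} = \left(- \frac{17}{2} - \frac{H}{2}\right) + \frac{4}{-4} = \left(- \frac{17}{2} - \frac{H}{2}\right) + 4 \left(- \frac{1}{4}\right) = \left(- \frac{17}{2} - \frac{H}{2}\right) - 1 = - \frac{19}{2} - \frac{H}{2}$)
$Z{\left(-7 \right)} + K{\left(1,5 \right)} 450 = \left(- \frac{19}{2} - - \frac{7}{2}\right) + 5 \cdot 1 \cdot 450 = \left(- \frac{19}{2} + \frac{7}{2}\right) + 5 \cdot 450 = -6 + 2250 = 2244$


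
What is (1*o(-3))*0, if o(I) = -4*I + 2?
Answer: 0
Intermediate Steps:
o(I) = 2 - 4*I
(1*o(-3))*0 = (1*(2 - 4*(-3)))*0 = (1*(2 + 12))*0 = (1*14)*0 = 14*0 = 0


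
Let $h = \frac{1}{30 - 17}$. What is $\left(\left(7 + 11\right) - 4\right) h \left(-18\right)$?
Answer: $- \frac{252}{13} \approx -19.385$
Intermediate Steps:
$h = \frac{1}{13} \approx 0.076923$
$\left(\left(7 + 11\right) - 4\right) h \left(-18\right) = \left(\left(7 + 11\right) - 4\right) \frac{1}{13} \left(-18\right) = \left(18 - 4\right) \frac{1}{13} \left(-18\right) = 14 \cdot \frac{1}{13} \left(-18\right) = \frac{14}{13} \left(-18\right) = - \frac{252}{13}$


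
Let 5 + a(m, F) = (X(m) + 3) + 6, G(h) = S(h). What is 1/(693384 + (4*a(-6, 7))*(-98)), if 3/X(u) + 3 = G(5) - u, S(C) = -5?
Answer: 1/692404 ≈ 1.4442e-6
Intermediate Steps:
G(h) = -5
X(u) = 3/(-8 - u) (X(u) = 3/(-3 + (-5 - u)) = 3/(-8 - u))
a(m, F) = 4 - 3/(8 + m) (a(m, F) = -5 + ((-3/(8 + m) + 3) + 6) = -5 + ((3 - 3/(8 + m)) + 6) = -5 + (9 - 3/(8 + m)) = 4 - 3/(8 + m))
1/(693384 + (4*a(-6, 7))*(-98)) = 1/(693384 + (4*((29 + 4*(-6))/(8 - 6)))*(-98)) = 1/(693384 + (4*((29 - 24)/2))*(-98)) = 1/(693384 + (4*((½)*5))*(-98)) = 1/(693384 + (4*(5/2))*(-98)) = 1/(693384 + 10*(-98)) = 1/(693384 - 980) = 1/692404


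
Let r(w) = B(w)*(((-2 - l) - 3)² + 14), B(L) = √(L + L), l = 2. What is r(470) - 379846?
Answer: -379846 + 126*√235 ≈ -3.7791e+5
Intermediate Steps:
B(L) = √2*√L (B(L) = √(2*L) = √2*√L)
r(w) = 63*√2*√w (r(w) = (√2*√w)*(((-2 - 1*2) - 3)² + 14) = (√2*√w)*(((-2 - 2) - 3)² + 14) = (√2*√w)*((-4 - 3)² + 14) = (√2*√w)*((-7)² + 14) = (√2*√w)*(49 + 14) = (√2*√w)*63 = 63*√2*√w)
r(470) - 379846 = 63*√2*√470 - 379846 = 126*√235 - 379846 = -379846 + 126*√235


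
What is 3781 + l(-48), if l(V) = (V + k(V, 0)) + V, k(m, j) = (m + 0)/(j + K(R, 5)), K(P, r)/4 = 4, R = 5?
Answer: 3682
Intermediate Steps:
K(P, r) = 16 (K(P, r) = 4*4 = 16)
k(m, j) = m/(16 + j) (k(m, j) = (m + 0)/(j + 16) = m/(16 + j))
l(V) = 33*V/16 (l(V) = (V + V/(16 + 0)) + V = (V + V/16) + V = 17*V/16 + V = 33*V/16)
3781 + l(-48) = 3781 + (33/16)*(-48) = 3781 - 99 = 3682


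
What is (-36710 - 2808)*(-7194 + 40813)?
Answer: -1328555642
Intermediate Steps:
(-36710 - 2808)*(-7194 + 40813) = -39518*33619 = -1328555642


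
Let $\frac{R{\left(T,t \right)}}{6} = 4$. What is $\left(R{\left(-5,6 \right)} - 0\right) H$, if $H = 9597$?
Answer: $230328$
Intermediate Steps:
$R{\left(T,t \right)} = 24$ ($R{\left(T,t \right)} = 6 \cdot 4 = 24$)
$\left(R{\left(-5,6 \right)} - 0\right) H = \left(24 - 0\right) 9597 = \left(24 + 0\right) 9597 = 24 \cdot 9597 = 230328$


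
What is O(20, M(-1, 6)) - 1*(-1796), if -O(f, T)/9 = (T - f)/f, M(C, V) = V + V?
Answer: 8998/5 ≈ 1799.6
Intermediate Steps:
M(C, V) = 2*V
O(f, T) = -9*(T - f)/f
O(20, M(-1, 6)) - 1*(-1796) = (9 - 9*2*6/20) - 1*(-1796) = (9 - 9*12*1/20) + 1796 = (9 - 27/5) + 1796 = 18/5 + 1796 = 8998/5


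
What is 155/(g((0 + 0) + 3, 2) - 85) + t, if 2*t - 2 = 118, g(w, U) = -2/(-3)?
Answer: 14715/253 ≈ 58.162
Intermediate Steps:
g(w, U) = 2/3 (g(w, U) = -2*(-1/3) = 2/3)
t = 60 (t = 1 + (1/2)*118 = 1 + 59 = 60)
155/(g((0 + 0) + 3, 2) - 85) + t = 155/(2/3 - 85) + 60 = 155/(-253/3) + 60 = 155*(-3/253) + 60 = -465/253 + 60 = 14715/253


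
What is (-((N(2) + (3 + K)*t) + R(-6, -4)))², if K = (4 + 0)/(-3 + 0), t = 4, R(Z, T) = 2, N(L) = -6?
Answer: 64/9 ≈ 7.1111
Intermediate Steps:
K = -4/3 (K = 4/(-3) = 4*(-⅓) = -4/3 ≈ -1.3333)
(-((N(2) + (3 + K)*t) + R(-6, -4)))² = (-((-6 + (3 - 4/3)*4) + 2))² = (-((-6 + (5/3)*4) + 2))² = (-((-6 + 20/3) + 2))² = (-(⅔ + 2))² = (-1*8/3)² = (-8/3)² = 64/9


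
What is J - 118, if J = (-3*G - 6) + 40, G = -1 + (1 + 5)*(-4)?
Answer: -9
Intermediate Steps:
G = -25 (G = -1 + 6*(-4) = -1 - 24 = -25)
J = 109 (J = (-3*(-25) - 6) + 40 = (75 - 6) + 40 = 69 + 40 = 109)
J - 118 = 109 - 118 = -9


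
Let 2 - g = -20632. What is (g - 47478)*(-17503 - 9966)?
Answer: 737377836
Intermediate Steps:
g = 20634 (g = 2 - 1*(-20632) = 2 + 20632 = 20634)
(g - 47478)*(-17503 - 9966) = (20634 - 47478)*(-17503 - 9966) = -26844*(-27469) = 737377836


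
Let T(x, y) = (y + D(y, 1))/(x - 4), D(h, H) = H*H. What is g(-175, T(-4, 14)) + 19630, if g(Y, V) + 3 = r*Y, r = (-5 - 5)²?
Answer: 2127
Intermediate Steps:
D(h, H) = H²
r = 100 (r = (-10)² = 100)
T(x, y) = (1 + y)/(-4 + x) (T(x, y) = (y + 1²)/(x - 4) = (y + 1)/(-4 + x) = (1 + y)/(-4 + x))
g(Y, V) = -3 + 100*Y
g(-175, T(-4, 14)) + 19630 = (-3 + 100*(-175)) + 19630 = (-3 - 17500) + 19630 = -17503 + 19630 = 2127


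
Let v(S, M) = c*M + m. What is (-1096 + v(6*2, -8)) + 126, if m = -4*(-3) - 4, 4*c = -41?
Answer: -880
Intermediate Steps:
c = -41/4 (c = (¼)*(-41) = -41/4 ≈ -10.250)
m = 8 (m = 12 - 4 = 8)
v(S, M) = 8 - 41*M/4 (v(S, M) = -41*M/4 + 8 = 8 - 41*M/4)
(-1096 + v(6*2, -8)) + 126 = (-1096 + (8 - 41/4*(-8))) + 126 = (-1096 + (8 + 82)) + 126 = (-1096 + 90) + 126 = -1006 + 126 = -880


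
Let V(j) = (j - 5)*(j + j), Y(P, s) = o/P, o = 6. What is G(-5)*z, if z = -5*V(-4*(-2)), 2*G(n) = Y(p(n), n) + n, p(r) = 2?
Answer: 240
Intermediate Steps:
Y(P, s) = 6/P
G(n) = 3/2 + n/2 (G(n) = (6/2 + n)/2 = (6*(1/2) + n)/2 = (3 + n)/2 = 3/2 + n/2)
V(j) = 2*j*(-5 + j) (V(j) = (-5 + j)*(2*j) = 2*j*(-5 + j))
z = -240 (z = -10*(-4*(-2))*(-5 - 4*(-2)) = -10*8*(-5 + 8) = -10*8*3 = -5*48 = -240)
G(-5)*z = (3/2 + (1/2)*(-5))*(-240) = (3/2 - 5/2)*(-240) = -1*(-240) = 240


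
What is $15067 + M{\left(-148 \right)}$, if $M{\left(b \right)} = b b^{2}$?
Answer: $-3226725$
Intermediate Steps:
$M{\left(b \right)} = b^{3}$
$15067 + M{\left(-148 \right)} = 15067 + \left(-148\right)^{3} = 15067 - 3241792 = -3226725$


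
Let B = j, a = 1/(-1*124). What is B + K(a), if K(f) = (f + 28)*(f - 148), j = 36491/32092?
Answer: -510951007645/123361648 ≈ -4141.9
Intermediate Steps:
j = 36491/32092 (j = 36491*(1/32092) = 36491/32092 ≈ 1.1371)
a = -1/124 (a = 1/(-124) = -1/124 ≈ -0.0080645)
K(f) = (-148 + f)*(28 + f) (K(f) = (28 + f)*(-148 + f) = (-148 + f)*(28 + f))
B = 36491/32092 ≈ 1.1371
B + K(a) = 36491/32092 + (-4144 + (-1/124)² - 120*(-1/124)) = 36491/32092 + (-4144 + 1/15376 + 30/31) = 36491/32092 - 63703263/15376 = -510951007645/123361648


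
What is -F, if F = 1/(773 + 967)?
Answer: -1/1740 ≈ -0.00057471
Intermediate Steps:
F = 1/1740 ≈ 0.00057471
-F = -1*1/1740 = -1/1740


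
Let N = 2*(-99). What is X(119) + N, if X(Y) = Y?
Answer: -79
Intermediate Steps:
N = -198
X(119) + N = 119 - 198 = -79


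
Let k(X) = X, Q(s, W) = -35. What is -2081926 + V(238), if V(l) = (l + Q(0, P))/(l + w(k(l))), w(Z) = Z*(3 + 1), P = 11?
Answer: -353927391/170 ≈ -2.0819e+6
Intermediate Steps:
w(Z) = 4*Z (w(Z) = Z*4 = 4*Z)
V(l) = (-35 + l)/(5*l) (V(l) = (l - 35)/(l + 4*l) = (-35 + l)/((5*l)) = (-35 + l)*(1/(5*l)) = (-35 + l)/(5*l))
-2081926 + V(238) = -2081926 + (⅕)*(-35 + 238)/238 = -2081926 + (⅕)*(1/238)*203 = -2081926 + 29/170 = -353927391/170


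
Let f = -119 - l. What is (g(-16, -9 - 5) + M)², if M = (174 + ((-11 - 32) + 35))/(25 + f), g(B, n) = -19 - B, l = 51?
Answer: 361201/21025 ≈ 17.180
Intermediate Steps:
f = -170 (f = -119 - 1*51 = -119 - 51 = -170)
M = -166/145 (M = (174 + ((-11 - 32) + 35))/(25 - 170) = (174 + (-43 + 35))/(-145) = (174 - 8)*(-1/145) = 166*(-1/145) = -166/145 ≈ -1.1448)
(g(-16, -9 - 5) + M)² = ((-19 - 1*(-16)) - 166/145)² = ((-19 + 16) - 166/145)² = (-3 - 166/145)² = (-601/145)² = 361201/21025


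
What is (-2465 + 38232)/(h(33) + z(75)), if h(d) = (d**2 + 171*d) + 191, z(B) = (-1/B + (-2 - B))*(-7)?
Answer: 2682525/559657 ≈ 4.7932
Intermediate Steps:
z(B) = 14 + 7*B + 7/B (z(B) = (-2 - B - 1/B)*(-7) = 14 + 7*B + 7/B)
h(d) = 191 + d**2 + 171*d
(-2465 + 38232)/(h(33) + z(75)) = (-2465 + 38232)/((191 + 33**2 + 171*33) + (14 + 7*75 + 7/75)) = 35767/((191 + 1089 + 5643) + (14 + 525 + 7*(1/75))) = 35767/(6923 + (14 + 525 + 7/75)) = 35767/(6923 + 40432/75) = 35767/(559657/75) = 35767*(75/559657) = 2682525/559657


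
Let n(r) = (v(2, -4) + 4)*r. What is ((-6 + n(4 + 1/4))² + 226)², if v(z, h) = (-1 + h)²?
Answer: 49986674929/256 ≈ 1.9526e+8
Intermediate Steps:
n(r) = 29*r (n(r) = ((-1 - 4)² + 4)*r = ((-5)² + 4)*r = (25 + 4)*r = 29*r)
((-6 + n(4 + 1/4))² + 226)² = ((-6 + 29*(4 + 1/4))² + 226)² = ((-6 + 29*(4 + 1*(¼)))² + 226)² = ((-6 + 29*(4 + ¼))² + 226)² = ((-6 + 29*(17/4))² + 226)² = ((-6 + 493/4)² + 226)² = ((469/4)² + 226)² = (219961/16 + 226)² = (223577/16)² = 49986674929/256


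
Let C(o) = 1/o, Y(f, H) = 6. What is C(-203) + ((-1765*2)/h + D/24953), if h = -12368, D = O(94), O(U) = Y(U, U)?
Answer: 8793757895/31324798456 ≈ 0.28073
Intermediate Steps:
O(U) = 6
D = 6
C(-203) + ((-1765*2)/h + D/24953) = 1/(-203) + (-1765*2/(-12368) + 6/24953) = -1/203 + (-3530*(-1/12368) + 6*(1/24953)) = -1/203 + (1765/6184 + 6/24953) = -1/203 + 44079149/154309352 = 8793757895/31324798456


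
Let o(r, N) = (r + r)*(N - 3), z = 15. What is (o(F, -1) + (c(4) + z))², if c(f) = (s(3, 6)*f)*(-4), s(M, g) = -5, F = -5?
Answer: 18225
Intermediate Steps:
o(r, N) = 2*r*(-3 + N) (o(r, N) = (2*r)*(-3 + N) = 2*r*(-3 + N))
c(f) = 20*f (c(f) = -5*f*(-4) = 20*f)
(o(F, -1) + (c(4) + z))² = (2*(-5)*(-3 - 1) + (20*4 + 15))² = (2*(-5)*(-4) + (80 + 15))² = (40 + 95)² = 135² = 18225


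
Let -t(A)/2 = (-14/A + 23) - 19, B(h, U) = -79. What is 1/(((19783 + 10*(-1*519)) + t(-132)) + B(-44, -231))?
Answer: 33/478691 ≈ 6.8938e-5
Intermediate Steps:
t(A) = -8 + 28/A (t(A) = -2*((-14/A + 23) - 19) = -2*((23 - 14/A) - 19) = -2*(4 - 14/A) = -8 + 28/A)
1/(((19783 + 10*(-1*519)) + t(-132)) + B(-44, -231)) = 1/(((19783 + 10*(-1*519)) + (-8 + 28/(-132))) - 79) = 1/(((19783 + 10*(-519)) + (-8 + 28*(-1/132))) - 79) = 1/(((19783 - 5190) + (-8 - 7/33)) - 79) = 1/((14593 - 271/33) - 79) = 1/(481298/33 - 79) = 1/(478691/33) = 33/478691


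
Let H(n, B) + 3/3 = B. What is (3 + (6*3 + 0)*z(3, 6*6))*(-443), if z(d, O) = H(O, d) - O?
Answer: 269787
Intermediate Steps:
H(n, B) = -1 + B
z(d, O) = -1 + d - O (z(d, O) = (-1 + d) - O = -1 + d - O)
(3 + (6*3 + 0)*z(3, 6*6))*(-443) = (3 + (6*3 + 0)*(-1 + 3 - 6*6))*(-443) = (3 + (18 + 0)*(-1 + 3 - 1*36))*(-443) = (3 + 18*(-1 + 3 - 36))*(-443) = (3 + 18*(-34))*(-443) = (3 - 612)*(-443) = -609*(-443) = 269787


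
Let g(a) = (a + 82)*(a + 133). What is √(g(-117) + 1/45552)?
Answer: I*√72624461793/11388 ≈ 23.664*I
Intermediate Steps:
g(a) = (82 + a)*(133 + a)
√(g(-117) + 1/45552) = √((10906 + (-117)² + 215*(-117)) + 1/45552) = √((10906 + 13689 - 25155) + 1/45552) = √(-560 + 1/45552) = √(-25509119/45552) = I*√72624461793/11388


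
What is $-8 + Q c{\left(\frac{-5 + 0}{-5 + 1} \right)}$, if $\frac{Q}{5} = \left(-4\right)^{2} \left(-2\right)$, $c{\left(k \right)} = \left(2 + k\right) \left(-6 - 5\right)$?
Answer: $5712$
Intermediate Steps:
$c{\left(k \right)} = -22 - 11 k$ ($c{\left(k \right)} = \left(2 + k\right) \left(-11\right) = -22 - 11 k$)
$Q = -160$ ($Q = 5 \left(-4\right)^{2} \left(-2\right) = 5 \cdot 16 \left(-2\right) = 5 \left(-32\right) = -160$)
$-8 + Q c{\left(\frac{-5 + 0}{-5 + 1} \right)} = -8 - 160 \left(-22 - 11 \frac{-5 + 0}{-5 + 1}\right) = -8 - 160 \left(-22 - 11 \left(- \frac{5}{-4}\right)\right) = -8 - 160 \left(-22 - 11 \left(\left(-5\right) \left(- \frac{1}{4}\right)\right)\right) = -8 - 160 \left(-22 - \frac{55}{4}\right) = -8 - -5720 = -8 + 5720 = 5712$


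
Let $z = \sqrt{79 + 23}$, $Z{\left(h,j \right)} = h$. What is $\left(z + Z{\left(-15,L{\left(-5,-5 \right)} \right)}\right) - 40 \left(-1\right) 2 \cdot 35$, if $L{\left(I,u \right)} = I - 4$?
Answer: $2785 + \sqrt{102} \approx 2795.1$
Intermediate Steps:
$L{\left(I,u \right)} = -4 + I$
$z = \sqrt{102} \approx 10.1$
$\left(z + Z{\left(-15,L{\left(-5,-5 \right)} \right)}\right) - 40 \left(-1\right) 2 \cdot 35 = \left(\sqrt{102} - 15\right) - 40 \left(-1\right) 2 \cdot 35 = \left(-15 + \sqrt{102}\right) - 40 \left(\left(-2\right) 35\right) = \left(-15 + \sqrt{102}\right) - -2800 = \left(-15 + \sqrt{102}\right) + 2800 = 2785 + \sqrt{102}$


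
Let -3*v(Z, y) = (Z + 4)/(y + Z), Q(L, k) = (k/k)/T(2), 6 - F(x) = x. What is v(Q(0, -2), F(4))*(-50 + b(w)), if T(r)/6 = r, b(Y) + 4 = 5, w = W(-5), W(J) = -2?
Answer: 2401/75 ≈ 32.013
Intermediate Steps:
F(x) = 6 - x
w = -2
b(Y) = 1 (b(Y) = -4 + 5 = 1)
T(r) = 6*r
Q(L, k) = 1/12 (Q(L, k) = (k/k)/((6*2)) = 1/12)
v(Z, y) = -(4 + Z)/(3*(Z + y)) (v(Z, y) = -(Z + 4)/(3*(y + Z)) = -(4 + Z)/(3*(Z + y)))
v(Q(0, -2), F(4))*(-50 + b(w)) = ((-4 - 1*1/12)/(3*(1/12 + (6 - 1*4))))*(-50 + 1) = ((-4 - 1/12)/(3*(1/12 + (6 - 4))))*(-49) = ((⅓)*(-49/12)/(1/12 + 2))*(-49) = ((⅓)*(-49/12)/(25/12))*(-49) = ((⅓)*(12/25)*(-49/12))*(-49) = -49/75*(-49) = 2401/75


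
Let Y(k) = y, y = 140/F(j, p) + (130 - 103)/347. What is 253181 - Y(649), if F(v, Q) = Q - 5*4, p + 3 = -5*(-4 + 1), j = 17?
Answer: 175719705/694 ≈ 2.5320e+5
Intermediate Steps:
p = 12 (p = -3 - 5*(-4 + 1) = -3 - 5*(-3) = -3 + 15 = 12)
F(v, Q) = -20 + Q (F(v, Q) = Q - 20 = -20 + Q)
y = -12091/694 (y = 140/(-20 + 12) + (130 - 103)/347 = 140/(-8) + 27*(1/347) = 140*(-⅛) + 27/347 = -35/2 + 27/347 = -12091/694 ≈ -17.422)
Y(k) = -12091/694
253181 - Y(649) = 253181 - 1*(-12091/694) = 253181 + 12091/694 = 175719705/694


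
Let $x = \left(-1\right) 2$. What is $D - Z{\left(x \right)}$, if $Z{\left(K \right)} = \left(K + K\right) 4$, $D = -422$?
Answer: $-406$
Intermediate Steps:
$x = -2$
$Z{\left(K \right)} = 8 K$ ($Z{\left(K \right)} = 2 K 4 = 8 K$)
$D - Z{\left(x \right)} = -422 - 8 \left(-2\right) = -422 - -16 = -422 + 16 = -406$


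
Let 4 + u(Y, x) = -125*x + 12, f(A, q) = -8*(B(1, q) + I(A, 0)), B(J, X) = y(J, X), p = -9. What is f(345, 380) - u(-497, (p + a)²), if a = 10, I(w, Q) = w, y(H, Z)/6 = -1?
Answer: -2595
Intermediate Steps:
y(H, Z) = -6 (y(H, Z) = 6*(-1) = -6)
B(J, X) = -6
f(A, q) = 48 - 8*A (f(A, q) = -8*(-6 + A) = 48 - 8*A)
u(Y, x) = 8 - 125*x (u(Y, x) = -4 + (-125*x + 12) = -4 + (12 - 125*x) = 8 - 125*x)
f(345, 380) - u(-497, (p + a)²) = (48 - 8*345) - (8 - 125*(-9 + 10)²) = (48 - 2760) - (8 - 125*1²) = -2712 - (8 - 125*1) = -2712 - (8 - 125) = -2712 - 1*(-117) = -2712 + 117 = -2595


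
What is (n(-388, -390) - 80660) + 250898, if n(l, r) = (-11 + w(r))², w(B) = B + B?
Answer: 795919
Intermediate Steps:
w(B) = 2*B
n(l, r) = (-11 + 2*r)²
(n(-388, -390) - 80660) + 250898 = ((-11 + 2*(-390))² - 80660) + 250898 = ((-11 - 780)² - 80660) + 250898 = ((-791)² - 80660) + 250898 = (625681 - 80660) + 250898 = 545021 + 250898 = 795919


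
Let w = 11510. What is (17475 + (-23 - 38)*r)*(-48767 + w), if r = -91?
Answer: -857879682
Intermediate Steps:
(17475 + (-23 - 38)*r)*(-48767 + w) = (17475 + (-23 - 38)*(-91))*(-48767 + 11510) = (17475 - 61*(-91))*(-37257) = (17475 + 5551)*(-37257) = 23026*(-37257) = -857879682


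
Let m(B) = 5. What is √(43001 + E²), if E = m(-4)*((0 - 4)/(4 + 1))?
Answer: √43017 ≈ 207.41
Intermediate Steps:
E = -4 (E = 5*((0 - 4)/(4 + 1)) = 5*(-4/5) = 5*(-4*⅕) = 5*(-⅘) = -4)
√(43001 + E²) = √(43001 + (-4)²) = √(43001 + 16) = √43017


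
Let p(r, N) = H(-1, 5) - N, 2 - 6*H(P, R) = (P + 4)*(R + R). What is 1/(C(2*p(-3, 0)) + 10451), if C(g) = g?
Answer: 3/31325 ≈ 9.5770e-5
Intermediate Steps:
H(P, R) = ⅓ - R*(4 + P)/3 (H(P, R) = ⅓ - (P + 4)*(R + R)/6 = ⅓ - (4 + P)*2*R/6 = ⅓ - R*(4 + P)/3)
p(r, N) = -14/3 - N (p(r, N) = (⅓ - 4/3*5 - ⅓*(-1)*5) - N = (⅓ - 20/3 + 5/3) - N = -14/3 - N)
1/(C(2*p(-3, 0)) + 10451) = 1/(2*(-14/3 - 1*0) + 10451) = 1/(2*(-14/3 + 0) + 10451) = 1/(2*(-14/3) + 10451) = 1/(-28/3 + 10451) = 1/(31325/3) = 3/31325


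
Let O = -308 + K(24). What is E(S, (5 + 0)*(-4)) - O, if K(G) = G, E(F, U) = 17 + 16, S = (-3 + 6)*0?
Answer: 317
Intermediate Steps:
S = 0 (S = 3*0 = 0)
E(F, U) = 33
O = -284 (O = -308 + 24 = -284)
E(S, (5 + 0)*(-4)) - O = 33 - 1*(-284) = 33 + 284 = 317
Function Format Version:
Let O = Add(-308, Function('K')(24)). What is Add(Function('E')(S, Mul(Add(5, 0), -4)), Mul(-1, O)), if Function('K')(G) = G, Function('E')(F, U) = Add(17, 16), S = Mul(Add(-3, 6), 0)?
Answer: 317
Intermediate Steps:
S = 0 (S = Mul(3, 0) = 0)
Function('E')(F, U) = 33
O = -284 (O = Add(-308, 24) = -284)
Add(Function('E')(S, Mul(Add(5, 0), -4)), Mul(-1, O)) = Add(33, Mul(-1, -284)) = Add(33, 284) = 317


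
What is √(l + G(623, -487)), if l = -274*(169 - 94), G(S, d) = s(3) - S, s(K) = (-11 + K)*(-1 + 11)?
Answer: I*√21253 ≈ 145.78*I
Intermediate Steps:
s(K) = -110 + 10*K (s(K) = (-11 + K)*10 = -110 + 10*K)
G(S, d) = -80 - S (G(S, d) = (-110 + 10*3) - S = (-110 + 30) - S = -80 - S)
l = -20550 (l = -274*75 = -20550)
√(l + G(623, -487)) = √(-20550 + (-80 - 1*623)) = √(-20550 + (-80 - 623)) = √(-20550 - 703) = √(-21253) = I*√21253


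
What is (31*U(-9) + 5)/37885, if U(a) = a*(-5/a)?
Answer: -30/7577 ≈ -0.0039594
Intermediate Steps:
U(a) = -5
(31*U(-9) + 5)/37885 = (31*(-5) + 5)/37885 = (-155 + 5)*(1/37885) = -150*1/37885 = -30/7577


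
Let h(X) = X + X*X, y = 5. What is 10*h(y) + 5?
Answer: 305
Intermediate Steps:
h(X) = X + X²
10*h(y) + 5 = 10*(5*(1 + 5)) + 5 = 10*(5*6) + 5 = 10*30 + 5 = 300 + 5 = 305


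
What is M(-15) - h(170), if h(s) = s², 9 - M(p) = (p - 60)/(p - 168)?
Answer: -1762376/61 ≈ -28891.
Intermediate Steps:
M(p) = 9 - (-60 + p)/(-168 + p) (M(p) = 9 - (p - 60)/(p - 168) = 9 - (-60 + p)/(-168 + p))
M(-15) - h(170) = 4*(-363 + 2*(-15))/(-168 - 15) - 1*170² = 4*(-363 - 30)/(-183) - 1*28900 = 4*(-1/183)*(-393) - 28900 = 524/61 - 28900 = -1762376/61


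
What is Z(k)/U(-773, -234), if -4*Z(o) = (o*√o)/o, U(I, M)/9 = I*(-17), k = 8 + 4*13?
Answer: -√15/236538 ≈ -1.6374e-5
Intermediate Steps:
k = 60 (k = 8 + 52 = 60)
U(I, M) = -153*I (U(I, M) = 9*(I*(-17)) = 9*(-17*I) = -153*I)
Z(o) = -√o/4 (Z(o) = -o*√o/(4*o) = -o^(3/2)/(4*o) = -√o/4)
Z(k)/U(-773, -234) = (-√15/2)/((-153*(-773))) = -√15/2/118269 = -√15/2*(1/118269) = -√15/236538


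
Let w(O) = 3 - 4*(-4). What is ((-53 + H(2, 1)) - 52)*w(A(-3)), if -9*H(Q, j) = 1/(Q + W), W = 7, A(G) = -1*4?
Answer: -161614/81 ≈ -1995.2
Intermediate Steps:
A(G) = -4
H(Q, j) = -1/(9*(7 + Q)) (H(Q, j) = -1/(9*(Q + 7)) = -1/(9*(7 + Q)))
w(O) = 19 (w(O) = 3 + 16 = 19)
((-53 + H(2, 1)) - 52)*w(A(-3)) = ((-53 - 1/(63 + 9*2)) - 52)*19 = ((-53 - 1/(63 + 18)) - 52)*19 = ((-53 - 1/81) - 52)*19 = (-4294/81 - 52)*19 = -8506/81*19 = -161614/81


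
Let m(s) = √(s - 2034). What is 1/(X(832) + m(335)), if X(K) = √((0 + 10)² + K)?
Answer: 1/(2*√233 + I*√1699) ≈ 0.011603 - 0.015667*I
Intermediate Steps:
m(s) = √(-2034 + s)
X(K) = √(100 + K) (X(K) = √(10² + K) = √(100 + K))
1/(X(832) + m(335)) = 1/(√(100 + 832) + √(-2034 + 335)) = 1/(√932 + √(-1699)) = 1/(2*√233 + I*√1699)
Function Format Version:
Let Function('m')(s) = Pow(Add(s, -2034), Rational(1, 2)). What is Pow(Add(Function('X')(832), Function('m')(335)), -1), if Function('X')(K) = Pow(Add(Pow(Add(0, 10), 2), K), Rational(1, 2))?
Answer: Pow(Add(Mul(2, Pow(233, Rational(1, 2))), Mul(I, Pow(1699, Rational(1, 2)))), -1) ≈ Add(0.011603, Mul(-0.015667, I))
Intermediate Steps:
Function('m')(s) = Pow(Add(-2034, s), Rational(1, 2))
Function('X')(K) = Pow(Add(100, K), Rational(1, 2)) (Function('X')(K) = Pow(Add(Pow(10, 2), K), Rational(1, 2)) = Pow(Add(100, K), Rational(1, 2)))
Pow(Add(Function('X')(832), Function('m')(335)), -1) = Pow(Add(Pow(Add(100, 832), Rational(1, 2)), Pow(Add(-2034, 335), Rational(1, 2))), -1) = Pow(Add(Pow(932, Rational(1, 2)), Pow(-1699, Rational(1, 2))), -1) = Pow(Add(Mul(2, Pow(233, Rational(1, 2))), Mul(I, Pow(1699, Rational(1, 2)))), -1)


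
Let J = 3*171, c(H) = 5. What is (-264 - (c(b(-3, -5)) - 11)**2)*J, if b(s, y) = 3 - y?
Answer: -153900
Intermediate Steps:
J = 513
(-264 - (c(b(-3, -5)) - 11)**2)*J = (-264 - (5 - 11)**2)*513 = (-264 - 1*(-6)**2)*513 = (-264 - 1*36)*513 = (-264 - 36)*513 = -300*513 = -153900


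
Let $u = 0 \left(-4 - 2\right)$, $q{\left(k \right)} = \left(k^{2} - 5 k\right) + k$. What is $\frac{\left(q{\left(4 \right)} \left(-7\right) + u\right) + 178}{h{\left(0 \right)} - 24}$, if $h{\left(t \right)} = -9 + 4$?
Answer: $- \frac{178}{29} \approx -6.1379$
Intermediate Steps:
$h{\left(t \right)} = -5$
$q{\left(k \right)} = k^{2} - 4 k$
$u = 0$ ($u = 0 \left(-6\right) = 0$)
$\frac{\left(q{\left(4 \right)} \left(-7\right) + u\right) + 178}{h{\left(0 \right)} - 24} = \frac{\left(4 \left(-4 + 4\right) \left(-7\right) + 0\right) + 178}{-5 - 24} = \frac{\left(4 \cdot 0 \left(-7\right) + 0\right) + 178}{-29} = \left(\left(0 \left(-7\right) + 0\right) + 178\right) \left(- \frac{1}{29}\right) = \left(\left(0 + 0\right) + 178\right) \left(- \frac{1}{29}\right) = \left(0 + 178\right) \left(- \frac{1}{29}\right) = 178 \left(- \frac{1}{29}\right) = - \frac{178}{29}$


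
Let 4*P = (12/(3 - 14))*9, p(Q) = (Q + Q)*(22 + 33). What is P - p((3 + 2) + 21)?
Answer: -31487/11 ≈ -2862.5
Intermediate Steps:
p(Q) = 110*Q (p(Q) = (2*Q)*55 = 110*Q)
P = -27/11 (P = ((12/(3 - 14))*9)/4 = ((12/(-11))*9)/4 = (-1/11*12*9)/4 = (-12/11*9)/4 = (¼)*(-108/11) = -27/11 ≈ -2.4545)
P - p((3 + 2) + 21) = -27/11 - 110*((3 + 2) + 21) = -27/11 - 110*(5 + 21) = -27/11 - 110*26 = -27/11 - 1*2860 = -27/11 - 2860 = -31487/11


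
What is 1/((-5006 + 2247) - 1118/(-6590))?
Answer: -3295/9090346 ≈ -0.00036247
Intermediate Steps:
1/((-5006 + 2247) - 1118/(-6590)) = 1/(-2759 - 1118*(-1/6590)) = 1/(-2759 + 559/3295) = 1/(-9090346/3295) = -3295/9090346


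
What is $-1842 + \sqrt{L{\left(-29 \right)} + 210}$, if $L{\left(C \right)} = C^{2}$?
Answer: $-1842 + \sqrt{1051} \approx -1809.6$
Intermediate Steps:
$-1842 + \sqrt{L{\left(-29 \right)} + 210} = -1842 + \sqrt{\left(-29\right)^{2} + 210} = -1842 + \sqrt{841 + 210} = -1842 + \sqrt{1051}$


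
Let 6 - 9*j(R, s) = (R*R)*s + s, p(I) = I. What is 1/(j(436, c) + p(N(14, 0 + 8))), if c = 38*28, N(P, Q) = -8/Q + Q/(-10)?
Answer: -45/1011316091 ≈ -4.4496e-8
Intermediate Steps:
N(P, Q) = -8/Q - Q/10 (N(P, Q) = -8/Q + Q*(-1/10) = -8/Q - Q/10)
c = 1064
j(R, s) = 2/3 - s/9 - s*R**2/9 (j(R, s) = 2/3 - ((R*R)*s + s)/9 = 2/3 - (R**2*s + s)/9 = 2/3 - (s*R**2 + s)/9 = 2/3 - (s + s*R**2)/9 = 2/3 + (-s/9 - s*R**2/9) = 2/3 - s/9 - s*R**2/9)
1/(j(436, c) + p(N(14, 0 + 8))) = 1/((2/3 - 1/9*1064 - 1/9*1064*436**2) + (-8/(0 + 8) - (0 + 8)/10)) = 1/((2/3 - 1064/9 - 1/9*1064*190096) + (-8/8 - 1/10*8)) = 1/((2/3 - 1064/9 - 202262144/9) + (-8*1/8 - 4/5)) = 1/(-202263202/9 + (-1 - 4/5)) = 1/(-202263202/9 - 9/5) = 1/(-1011316091/45) = -45/1011316091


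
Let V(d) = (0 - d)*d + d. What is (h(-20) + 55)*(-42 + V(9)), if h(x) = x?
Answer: -3990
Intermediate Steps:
V(d) = d - d² (V(d) = (-d)*d + d = -d² + d = d - d²)
(h(-20) + 55)*(-42 + V(9)) = (-20 + 55)*(-42 + 9*(1 - 1*9)) = 35*(-42 + 9*(1 - 9)) = 35*(-42 + 9*(-8)) = 35*(-42 - 72) = 35*(-114) = -3990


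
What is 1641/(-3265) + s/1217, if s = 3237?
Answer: 8571708/3973505 ≈ 2.1572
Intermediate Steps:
1641/(-3265) + s/1217 = 1641/(-3265) + 3237/1217 = 1641*(-1/3265) + 3237*(1/1217) = -1641/3265 + 3237/1217 = 8571708/3973505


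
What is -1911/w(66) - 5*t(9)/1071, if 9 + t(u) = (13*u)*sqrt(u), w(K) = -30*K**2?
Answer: -8200597/5183640 ≈ -1.5820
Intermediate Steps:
t(u) = -9 + 13*u**(3/2) (t(u) = -9 + (13*u)*sqrt(u) = -9 + 13*u**(3/2))
-1911/w(66) - 5*t(9)/1071 = -1911/((-30*66**2)) - 5*(-9 + 13*9**(3/2))/1071 = -1911/((-30*4356)) - 5*(-9 + 13*27)*(1/1071) = -1911/(-130680) - 5*(-9 + 351)*(1/1071) = -1911*(-1/130680) - 5*342*(1/1071) = 637/43560 - 1710*1/1071 = 637/43560 - 190/119 = -8200597/5183640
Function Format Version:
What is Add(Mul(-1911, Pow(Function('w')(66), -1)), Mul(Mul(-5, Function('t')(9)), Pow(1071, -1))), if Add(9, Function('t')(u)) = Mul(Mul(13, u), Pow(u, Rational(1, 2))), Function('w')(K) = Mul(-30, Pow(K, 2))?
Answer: Rational(-8200597, 5183640) ≈ -1.5820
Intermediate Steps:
Function('t')(u) = Add(-9, Mul(13, Pow(u, Rational(3, 2)))) (Function('t')(u) = Add(-9, Mul(Mul(13, u), Pow(u, Rational(1, 2)))) = Add(-9, Mul(13, Pow(u, Rational(3, 2)))))
Add(Mul(-1911, Pow(Function('w')(66), -1)), Mul(Mul(-5, Function('t')(9)), Pow(1071, -1))) = Add(Mul(-1911, Pow(Mul(-30, Pow(66, 2)), -1)), Mul(Mul(-5, Add(-9, Mul(13, Pow(9, Rational(3, 2))))), Pow(1071, -1))) = Add(Mul(-1911, Pow(Mul(-30, 4356), -1)), Mul(Mul(-5, Add(-9, Mul(13, 27))), Rational(1, 1071))) = Add(Mul(-1911, Pow(-130680, -1)), Mul(Mul(-5, Add(-9, 351)), Rational(1, 1071))) = Add(Mul(-1911, Rational(-1, 130680)), Mul(Mul(-5, 342), Rational(1, 1071))) = Add(Rational(637, 43560), Mul(-1710, Rational(1, 1071))) = Add(Rational(637, 43560), Rational(-190, 119)) = Rational(-8200597, 5183640)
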